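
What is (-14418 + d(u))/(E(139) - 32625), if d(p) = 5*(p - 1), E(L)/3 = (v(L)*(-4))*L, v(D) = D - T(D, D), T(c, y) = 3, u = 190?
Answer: 4491/86491 ≈ 0.051924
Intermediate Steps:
v(D) = -3 + D (v(D) = D - 1*3 = D - 3 = -3 + D)
E(L) = 3*L*(12 - 4*L) (E(L) = 3*(((-3 + L)*(-4))*L) = 3*((12 - 4*L)*L) = 3*(L*(12 - 4*L)) = 3*L*(12 - 4*L))
d(p) = -5 + 5*p (d(p) = 5*(-1 + p) = -5 + 5*p)
(-14418 + d(u))/(E(139) - 32625) = (-14418 + (-5 + 5*190))/(12*139*(3 - 1*139) - 32625) = (-14418 + (-5 + 950))/(12*139*(3 - 139) - 32625) = (-14418 + 945)/(12*139*(-136) - 32625) = -13473/(-226848 - 32625) = -13473/(-259473) = -13473*(-1/259473) = 4491/86491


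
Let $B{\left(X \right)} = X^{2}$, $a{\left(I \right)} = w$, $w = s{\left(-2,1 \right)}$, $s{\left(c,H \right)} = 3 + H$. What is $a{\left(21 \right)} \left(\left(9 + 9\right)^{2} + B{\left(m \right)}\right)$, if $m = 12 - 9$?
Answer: $1332$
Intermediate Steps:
$m = 3$
$w = 4$ ($w = 3 + 1 = 4$)
$a{\left(I \right)} = 4$
$a{\left(21 \right)} \left(\left(9 + 9\right)^{2} + B{\left(m \right)}\right) = 4 \left(\left(9 + 9\right)^{2} + 3^{2}\right) = 4 \left(18^{2} + 9\right) = 4 \left(324 + 9\right) = 4 \cdot 333 = 1332$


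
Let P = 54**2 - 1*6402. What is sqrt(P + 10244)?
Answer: sqrt(6758) ≈ 82.207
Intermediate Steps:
P = -3486 (P = 2916 - 6402 = -3486)
sqrt(P + 10244) = sqrt(-3486 + 10244) = sqrt(6758)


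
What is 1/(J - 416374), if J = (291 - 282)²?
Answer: -1/416293 ≈ -2.4022e-6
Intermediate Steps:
J = 81 (J = 9² = 81)
1/(J - 416374) = 1/(81 - 416374) = 1/(-416293) = -1/416293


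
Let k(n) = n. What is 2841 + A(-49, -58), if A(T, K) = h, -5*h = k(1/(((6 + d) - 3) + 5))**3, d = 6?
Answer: 38978519/13720 ≈ 2841.0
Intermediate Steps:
h = -1/13720 (h = -1/(5*(((6 + 6) - 3) + 5)**3) = -1/(5*((12 - 3) + 5)**3) = -1/(5*(9 + 5)**3) = -(1/14)**3/5 = -1/5*1/2744 = -1/13720 ≈ -7.2886e-5)
A(T, K) = -1/13720
2841 + A(-49, -58) = 2841 - 1/13720 = 38978519/13720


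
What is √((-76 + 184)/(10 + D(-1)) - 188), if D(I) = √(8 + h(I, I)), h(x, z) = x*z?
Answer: 4*I*√1898/13 ≈ 13.405*I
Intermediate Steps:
D(I) = √(8 + I²) (D(I) = √(8 + I*I) = √(8 + I²))
√((-76 + 184)/(10 + D(-1)) - 188) = √((-76 + 184)/(10 + √(8 + (-1)²)) - 188) = √(108/(10 + √(8 + 1)) - 188) = √(108/(10 + √9) - 188) = √(108/(10 + 3) - 188) = √(108/13 - 188) = √(-2336/13) = 4*I*√1898/13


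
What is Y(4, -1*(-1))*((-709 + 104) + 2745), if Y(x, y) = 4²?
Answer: 34240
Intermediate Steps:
Y(x, y) = 16
Y(4, -1*(-1))*((-709 + 104) + 2745) = 16*((-709 + 104) + 2745) = 16*(-605 + 2745) = 16*2140 = 34240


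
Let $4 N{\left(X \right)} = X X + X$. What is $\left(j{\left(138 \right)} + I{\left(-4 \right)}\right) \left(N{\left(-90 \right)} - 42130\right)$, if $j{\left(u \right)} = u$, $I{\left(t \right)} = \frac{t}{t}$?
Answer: $- \frac{11155445}{2} \approx -5.5777 \cdot 10^{6}$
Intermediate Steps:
$I{\left(t \right)} = 1$
$N{\left(X \right)} = \frac{X}{4} + \frac{X^{2}}{4}$ ($N{\left(X \right)} = \frac{X X + X}{4} = \frac{X^{2} + X}{4} = \frac{X + X^{2}}{4} = \frac{X}{4} + \frac{X^{2}}{4}$)
$\left(j{\left(138 \right)} + I{\left(-4 \right)}\right) \left(N{\left(-90 \right)} - 42130\right) = \left(138 + 1\right) \left(\frac{1}{4} \left(-90\right) \left(1 - 90\right) - 42130\right) = 139 \left(\frac{1}{4} \left(-90\right) \left(-89\right) - 42130\right) = 139 \left(\frac{4005}{2} - 42130\right) = 139 \left(- \frac{80255}{2}\right) = - \frac{11155445}{2}$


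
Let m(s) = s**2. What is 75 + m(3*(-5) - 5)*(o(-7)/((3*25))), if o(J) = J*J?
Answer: 1009/3 ≈ 336.33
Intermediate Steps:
o(J) = J**2
75 + m(3*(-5) - 5)*(o(-7)/((3*25))) = 75 + (3*(-5) - 5)**2*((-7)**2/((3*25))) = 75 + (-15 - 5)**2*(49/75) = 75 + (-20)**2*(49*(1/75)) = 75 + 400*(49/75) = 75 + 784/3 = 1009/3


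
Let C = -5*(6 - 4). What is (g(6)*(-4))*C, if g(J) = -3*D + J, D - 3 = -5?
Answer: 480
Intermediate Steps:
D = -2 (D = 3 - 5 = -2)
C = -10 (C = -5*2 = -10)
g(J) = 6 + J (g(J) = -3*(-2) + J = 6 + J)
(g(6)*(-4))*C = ((6 + 6)*(-4))*(-10) = (12*(-4))*(-10) = -48*(-10) = 480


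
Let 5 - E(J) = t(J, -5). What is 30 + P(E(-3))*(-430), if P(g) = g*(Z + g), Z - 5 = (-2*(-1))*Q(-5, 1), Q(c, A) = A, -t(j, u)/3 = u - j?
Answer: 2610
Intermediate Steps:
t(j, u) = -3*u + 3*j (t(j, u) = -3*(u - j) = -3*u + 3*j)
E(J) = -10 - 3*J (E(J) = 5 - (-3*(-5) + 3*J) = 5 - (15 + 3*J) = 5 + (-15 - 3*J) = -10 - 3*J)
Z = 7 (Z = 5 - 2*(-1)*1 = 5 + 2*1 = 5 + 2 = 7)
P(g) = g*(7 + g)
30 + P(E(-3))*(-430) = 30 + ((-10 - 3*(-3))*(7 + (-10 - 3*(-3))))*(-430) = 30 + ((-10 + 9)*(7 + (-10 + 9)))*(-430) = 30 - (7 - 1)*(-430) = 30 - 1*6*(-430) = 30 - 6*(-430) = 30 + 2580 = 2610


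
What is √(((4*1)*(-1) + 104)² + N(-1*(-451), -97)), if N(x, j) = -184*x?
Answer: 2*I*√18246 ≈ 270.16*I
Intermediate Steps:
√(((4*1)*(-1) + 104)² + N(-1*(-451), -97)) = √(((4*1)*(-1) + 104)² - (-184)*(-451)) = √((4*(-1) + 104)² - 184*451) = √((-4 + 104)² - 82984) = √(100² - 82984) = √(10000 - 82984) = √(-72984) = 2*I*√18246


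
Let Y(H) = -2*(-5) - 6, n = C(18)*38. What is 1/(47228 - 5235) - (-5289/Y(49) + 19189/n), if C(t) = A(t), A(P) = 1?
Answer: 2608311285/3191468 ≈ 817.28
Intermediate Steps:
C(t) = 1
n = 38 (n = 1*38 = 38)
Y(H) = 4 (Y(H) = 10 - 6 = 4)
1/(47228 - 5235) - (-5289/Y(49) + 19189/n) = 1/(47228 - 5235) - (-5289/4 + 19189/38) = 1/41993 - (-5289*¼ + 19189*(1/38)) = 1/41993 - (-5289/4 + 19189/38) = 1/41993 - 1*(-62113/76) = 1/41993 + 62113/76 = 2608311285/3191468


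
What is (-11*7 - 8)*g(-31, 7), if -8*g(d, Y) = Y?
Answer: 595/8 ≈ 74.375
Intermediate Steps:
g(d, Y) = -Y/8
(-11*7 - 8)*g(-31, 7) = (-11*7 - 8)*(-1/8*7) = (-77 - 8)*(-7/8) = -85*(-7/8) = 595/8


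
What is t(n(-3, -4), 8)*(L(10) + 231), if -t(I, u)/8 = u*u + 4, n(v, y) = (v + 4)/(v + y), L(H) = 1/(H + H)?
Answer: -628456/5 ≈ -1.2569e+5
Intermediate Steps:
L(H) = 1/(2*H)
n(v, y) = (4 + v)/(v + y)
t(I, u) = -32 - 8*u² (t(I, u) = -8*(u*u + 4) = -8*(u² + 4) = -8*(4 + u²) = -32 - 8*u²)
t(n(-3, -4), 8)*(L(10) + 231) = (-32 - 8*8²)*((½)/10 + 231) = (-32 - 8*64)*((½)*(⅒) + 231) = (-32 - 512)*(1/20 + 231) = -544*4621/20 = -628456/5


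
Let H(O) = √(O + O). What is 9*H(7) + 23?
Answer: 23 + 9*√14 ≈ 56.675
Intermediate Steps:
H(O) = √2*√O (H(O) = √(2*O) = √2*√O)
9*H(7) + 23 = 9*(√2*√7) + 23 = 9*√14 + 23 = 23 + 9*√14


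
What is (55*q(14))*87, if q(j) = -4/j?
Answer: -9570/7 ≈ -1367.1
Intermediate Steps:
(55*q(14))*87 = (55*(-4/14))*87 = (55*(-4*1/14))*87 = (55*(-2/7))*87 = -110/7*87 = -9570/7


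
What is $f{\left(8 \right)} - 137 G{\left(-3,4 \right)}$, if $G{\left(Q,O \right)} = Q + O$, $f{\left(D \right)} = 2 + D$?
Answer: $-127$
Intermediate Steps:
$G{\left(Q,O \right)} = O + Q$
$f{\left(8 \right)} - 137 G{\left(-3,4 \right)} = \left(2 + 8\right) - 137 \left(4 - 3\right) = 10 - 137 = -127$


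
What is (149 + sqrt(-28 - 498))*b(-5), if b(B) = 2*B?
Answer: -1490 - 10*I*sqrt(526) ≈ -1490.0 - 229.35*I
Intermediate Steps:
(149 + sqrt(-28 - 498))*b(-5) = (149 + sqrt(-28 - 498))*(2*(-5)) = (149 + sqrt(-526))*(-10) = (149 + I*sqrt(526))*(-10) = -1490 - 10*I*sqrt(526)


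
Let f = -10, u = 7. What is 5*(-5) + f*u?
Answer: -95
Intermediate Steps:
5*(-5) + f*u = 5*(-5) - 10*7 = -25 - 70 = -95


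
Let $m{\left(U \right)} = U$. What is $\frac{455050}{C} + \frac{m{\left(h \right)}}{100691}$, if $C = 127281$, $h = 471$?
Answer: $\frac{2414704679}{674529009} \approx 3.5798$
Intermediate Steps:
$\frac{455050}{C} + \frac{m{\left(h \right)}}{100691} = \frac{455050}{127281} + \frac{471}{100691} = 455050 \cdot \frac{1}{127281} + 471 \cdot \frac{1}{100691} = \frac{23950}{6699} + \frac{471}{100691} = \frac{2414704679}{674529009}$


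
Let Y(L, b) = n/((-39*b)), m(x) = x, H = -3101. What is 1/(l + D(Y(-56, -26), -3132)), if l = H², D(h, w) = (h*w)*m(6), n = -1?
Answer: 169/1625141101 ≈ 1.0399e-7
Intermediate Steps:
Y(L, b) = 1/(39*b) (Y(L, b) = -1/((-39*b)) = -(-1)/(39*b) = 1/(39*b))
D(h, w) = 6*h*w (D(h, w) = (h*w)*6 = 6*h*w)
l = 9616201 (l = (-3101)² = 9616201)
1/(l + D(Y(-56, -26), -3132)) = 1/(9616201 + 6*((1/39)/(-26))*(-3132)) = 1/(9616201 + 6*((1/39)*(-1/26))*(-3132)) = 1/(9616201 + 6*(-1/1014)*(-3132)) = 1/(9616201 + 3132/169) = 1/(1625141101/169) = 169/1625141101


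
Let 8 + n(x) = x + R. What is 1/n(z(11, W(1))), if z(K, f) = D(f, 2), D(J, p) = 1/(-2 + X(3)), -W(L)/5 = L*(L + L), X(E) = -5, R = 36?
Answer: 7/195 ≈ 0.035897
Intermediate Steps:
W(L) = -10*L² (W(L) = -5*L*(L + L) = -5*L*2*L = -10*L²)
D(J, p) = -⅐ (D(J, p) = 1/(-2 - 5) = 1/(-7) = -⅐)
z(K, f) = -⅐
n(x) = 28 + x (n(x) = -8 + (x + 36) = -8 + (36 + x) = 28 + x)
1/n(z(11, W(1))) = 1/(28 - ⅐) = 1/(195/7) = 7/195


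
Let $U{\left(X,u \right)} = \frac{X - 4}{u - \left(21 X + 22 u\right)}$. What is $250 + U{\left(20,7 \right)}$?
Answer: $\frac{141734}{567} \approx 249.97$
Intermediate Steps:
$U{\left(X,u \right)} = \frac{-4 + X}{- 21 X - 21 u}$ ($U{\left(X,u \right)} = \frac{-4 + X}{u - \left(21 X + 22 u\right)} = \frac{-4 + X}{- 21 X - 21 u}$)
$250 + U{\left(20,7 \right)} = 250 + \frac{4 - 20}{21 \left(20 + 7\right)} = 250 + \frac{4 - 20}{21 \cdot 27} = 250 + \frac{1}{21} \cdot \frac{1}{27} \left(-16\right) = 250 - \frac{16}{567} = \frac{141734}{567}$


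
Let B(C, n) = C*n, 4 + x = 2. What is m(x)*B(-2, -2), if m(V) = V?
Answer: -8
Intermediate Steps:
x = -2 (x = -4 + 2 = -2)
m(x)*B(-2, -2) = -(-4)*(-2) = -2*4 = -8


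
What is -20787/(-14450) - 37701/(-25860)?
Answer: 36077709/12455900 ≈ 2.8964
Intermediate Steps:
-20787/(-14450) - 37701/(-25860) = -20787*(-1/14450) - 37701*(-1/25860) = 20787/14450 + 12567/8620 = 36077709/12455900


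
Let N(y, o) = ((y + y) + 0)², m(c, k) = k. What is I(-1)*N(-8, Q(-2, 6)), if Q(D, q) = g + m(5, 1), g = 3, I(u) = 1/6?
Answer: 128/3 ≈ 42.667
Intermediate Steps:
I(u) = ⅙
Q(D, q) = 4 (Q(D, q) = 3 + 1 = 4)
N(y, o) = 4*y² (N(y, o) = (2*y + 0)² = (2*y)² = 4*y²)
I(-1)*N(-8, Q(-2, 6)) = (4*(-8)²)/6 = (4*64)/6 = (⅙)*256 = 128/3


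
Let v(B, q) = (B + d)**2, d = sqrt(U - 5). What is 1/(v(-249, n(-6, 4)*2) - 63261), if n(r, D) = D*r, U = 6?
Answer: -1/1757 ≈ -0.00056915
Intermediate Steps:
d = 1 (d = sqrt(6 - 5) = sqrt(1) = 1)
v(B, q) = (1 + B)**2 (v(B, q) = (B + 1)**2 = (1 + B)**2)
1/(v(-249, n(-6, 4)*2) - 63261) = 1/((1 - 249)**2 - 63261) = 1/((-248)**2 - 63261) = 1/(61504 - 63261) = 1/(-1757) = -1/1757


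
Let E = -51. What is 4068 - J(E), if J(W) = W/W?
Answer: 4067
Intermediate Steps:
J(W) = 1
4068 - J(E) = 4068 - 1*1 = 4068 - 1 = 4067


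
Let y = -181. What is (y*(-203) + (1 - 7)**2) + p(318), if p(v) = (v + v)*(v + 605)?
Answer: 623807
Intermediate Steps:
p(v) = 2*v*(605 + v) (p(v) = (2*v)*(605 + v) = 2*v*(605 + v))
(y*(-203) + (1 - 7)**2) + p(318) = (-181*(-203) + (1 - 7)**2) + 2*318*(605 + 318) = (36743 + (-6)**2) + 2*318*923 = (36743 + 36) + 587028 = 36779 + 587028 = 623807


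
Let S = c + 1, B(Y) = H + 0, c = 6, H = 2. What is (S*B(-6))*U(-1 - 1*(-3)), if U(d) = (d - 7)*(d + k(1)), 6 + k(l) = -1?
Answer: 350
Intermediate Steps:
k(l) = -7 (k(l) = -6 - 1 = -7)
B(Y) = 2 (B(Y) = 2 + 0 = 2)
S = 7 (S = 6 + 1 = 7)
U(d) = (-7 + d)² (U(d) = (d - 7)*(d - 7) = (-7 + d)*(-7 + d) = (-7 + d)²)
(S*B(-6))*U(-1 - 1*(-3)) = (7*2)*(49 + (-1 - 1*(-3))² - 14*(-1 - 1*(-3))) = 14*(49 + (-1 + 3)² - 14*(-1 + 3)) = 14*(49 + 2² - 14*2) = 14*(49 + 4 - 28) = 14*25 = 350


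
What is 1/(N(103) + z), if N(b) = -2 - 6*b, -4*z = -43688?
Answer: 1/10302 ≈ 9.7068e-5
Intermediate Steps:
z = 10922 (z = -¼*(-43688) = 10922)
1/(N(103) + z) = 1/((-2 - 6*103) + 10922) = 1/((-2 - 618) + 10922) = 1/(-620 + 10922) = 1/10302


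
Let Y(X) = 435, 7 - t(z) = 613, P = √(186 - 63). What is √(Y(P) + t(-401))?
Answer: 3*I*√19 ≈ 13.077*I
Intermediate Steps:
P = √123 ≈ 11.091
t(z) = -606 (t(z) = 7 - 1*613 = 7 - 613 = -606)
√(Y(P) + t(-401)) = √(435 - 606) = √(-171) = 3*I*√19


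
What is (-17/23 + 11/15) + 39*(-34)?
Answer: -457472/345 ≈ -1326.0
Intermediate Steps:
(-17/23 + 11/15) + 39*(-34) = (-17*1/23 + 11*(1/15)) - 1326 = (-17/23 + 11/15) - 1326 = -2/345 - 1326 = -457472/345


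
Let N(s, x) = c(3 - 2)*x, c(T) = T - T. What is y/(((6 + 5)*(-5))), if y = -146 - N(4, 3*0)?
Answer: 146/55 ≈ 2.6545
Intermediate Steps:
c(T) = 0
N(s, x) = 0 (N(s, x) = 0*x = 0)
y = -146 (y = -146 - 1*0 = -146 + 0 = -146)
y/(((6 + 5)*(-5))) = -146*(-1/(5*(6 + 5))) = -146/(11*(-5)) = -146/(-55) = -146*(-1/55) = 146/55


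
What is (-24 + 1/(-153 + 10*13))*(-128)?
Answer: 70784/23 ≈ 3077.6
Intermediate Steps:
(-24 + 1/(-153 + 10*13))*(-128) = (-24 + 1/(-153 + 130))*(-128) = (-24 + 1/(-23))*(-128) = (-24 - 1/23)*(-128) = -553/23*(-128) = 70784/23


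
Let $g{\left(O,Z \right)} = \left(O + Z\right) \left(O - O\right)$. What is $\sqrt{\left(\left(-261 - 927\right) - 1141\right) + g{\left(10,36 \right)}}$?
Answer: $i \sqrt{2329} \approx 48.26 i$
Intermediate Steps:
$g{\left(O,Z \right)} = 0$ ($g{\left(O,Z \right)} = \left(O + Z\right) 0 = 0$)
$\sqrt{\left(\left(-261 - 927\right) - 1141\right) + g{\left(10,36 \right)}} = \sqrt{\left(\left(-261 - 927\right) - 1141\right) + 0} = \sqrt{\left(-1188 - 1141\right) + 0} = \sqrt{-2329 + 0} = \sqrt{-2329} = i \sqrt{2329}$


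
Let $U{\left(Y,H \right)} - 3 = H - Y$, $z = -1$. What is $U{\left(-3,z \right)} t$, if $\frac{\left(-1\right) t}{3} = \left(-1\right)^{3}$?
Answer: $15$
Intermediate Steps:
$U{\left(Y,H \right)} = 3 + H - Y$ ($U{\left(Y,H \right)} = 3 + \left(H - Y\right) = 3 + H - Y$)
$t = 3$ ($t = - 3 \left(-1\right)^{3} = \left(-3\right) \left(-1\right) = 3$)
$U{\left(-3,z \right)} t = \left(3 - 1 - -3\right) 3 = \left(3 - 1 + 3\right) 3 = 5 \cdot 3 = 15$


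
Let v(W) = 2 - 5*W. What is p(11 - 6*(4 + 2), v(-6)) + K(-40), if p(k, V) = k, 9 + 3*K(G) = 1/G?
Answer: -3361/120 ≈ -28.008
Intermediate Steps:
K(G) = -3 + 1/(3*G)
p(11 - 6*(4 + 2), v(-6)) + K(-40) = (11 - 6*(4 + 2)) + (-3 + (⅓)/(-40)) = (11 - 6*6) + (-3 + (⅓)*(-1/40)) = (11 - 1*36) + (-3 - 1/120) = (11 - 36) - 361/120 = -25 - 361/120 = -3361/120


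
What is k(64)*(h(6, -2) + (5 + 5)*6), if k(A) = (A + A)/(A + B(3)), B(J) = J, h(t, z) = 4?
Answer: 8192/67 ≈ 122.27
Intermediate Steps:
k(A) = 2*A/(3 + A) (k(A) = (A + A)/(A + 3) = (2*A)/(3 + A) = 2*A/(3 + A))
k(64)*(h(6, -2) + (5 + 5)*6) = (2*64/(3 + 64))*(4 + (5 + 5)*6) = (2*64/67)*(4 + 10*6) = (2*64*(1/67))*(4 + 60) = (128/67)*64 = 8192/67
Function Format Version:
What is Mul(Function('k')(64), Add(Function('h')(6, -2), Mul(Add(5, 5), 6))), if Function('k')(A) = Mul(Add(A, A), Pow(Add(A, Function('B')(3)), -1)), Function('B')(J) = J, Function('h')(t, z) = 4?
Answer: Rational(8192, 67) ≈ 122.27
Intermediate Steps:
Function('k')(A) = Mul(2, A, Pow(Add(3, A), -1)) (Function('k')(A) = Mul(Add(A, A), Pow(Add(A, 3), -1)) = Mul(Mul(2, A), Pow(Add(3, A), -1)) = Mul(2, A, Pow(Add(3, A), -1)))
Mul(Function('k')(64), Add(Function('h')(6, -2), Mul(Add(5, 5), 6))) = Mul(Mul(2, 64, Pow(Add(3, 64), -1)), Add(4, Mul(Add(5, 5), 6))) = Mul(Mul(2, 64, Pow(67, -1)), Add(4, Mul(10, 6))) = Mul(Mul(2, 64, Rational(1, 67)), Add(4, 60)) = Mul(Rational(128, 67), 64) = Rational(8192, 67)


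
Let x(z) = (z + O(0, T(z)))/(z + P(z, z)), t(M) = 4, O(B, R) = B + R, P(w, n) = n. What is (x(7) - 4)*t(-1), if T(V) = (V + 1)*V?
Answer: 2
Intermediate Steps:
T(V) = V*(1 + V) (T(V) = (1 + V)*V = V*(1 + V))
x(z) = (z + z*(1 + z))/(2*z) (x(z) = (z + (0 + z*(1 + z)))/(z + z) = (z + z*(1 + z))/((2*z)) = (z + z*(1 + z))*(1/(2*z)) = (z + z*(1 + z))/(2*z))
(x(7) - 4)*t(-1) = ((1 + (½)*7) - 4)*4 = ((1 + 7/2) - 4)*4 = (9/2 - 4)*4 = (½)*4 = 2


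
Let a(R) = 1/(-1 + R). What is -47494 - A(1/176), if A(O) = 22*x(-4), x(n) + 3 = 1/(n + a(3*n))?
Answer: -2513398/53 ≈ -47423.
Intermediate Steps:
x(n) = -3 + 1/(n + 1/(-1 + 3*n))
A(O) = -3784/53 (A(O) = 22*((-3 - (-1 + 3*(-4))²)/(1 - 4*(-1 + 3*(-4)))) = 22*((-3 - (-1 - 12)²)/(1 - 4*(-1 - 12))) = 22*((-3 - 1*(-13)²)/(1 - 4*(-13))) = 22*((-3 - 1*169)/(1 + 52)) = 22*((-3 - 169)/53) = 22*((1/53)*(-172)) = 22*(-172/53) = -3784/53)
-47494 - A(1/176) = -47494 - 1*(-3784/53) = -47494 + 3784/53 = -2513398/53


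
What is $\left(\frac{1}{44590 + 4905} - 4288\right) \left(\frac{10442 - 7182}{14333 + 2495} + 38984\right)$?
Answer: $- \frac{34807847837337177}{208225465} \approx -1.6716 \cdot 10^{8}$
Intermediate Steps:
$\left(\frac{1}{44590 + 4905} - 4288\right) \left(\frac{10442 - 7182}{14333 + 2495} + 38984\right) = \left(\frac{1}{49495} - 4288\right) \left(\frac{3260}{16828} + 38984\right) = \left(\frac{1}{49495} - 4288\right) \left(3260 \cdot \frac{1}{16828} + 38984\right) = - \frac{212234559 \left(\frac{815}{4207} + 38984\right)}{49495} = \left(- \frac{212234559}{49495}\right) \frac{164006503}{4207} = - \frac{34807847837337177}{208225465}$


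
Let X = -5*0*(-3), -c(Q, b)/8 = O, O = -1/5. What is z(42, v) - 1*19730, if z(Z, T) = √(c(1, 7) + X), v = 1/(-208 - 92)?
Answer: -19730 + 2*√10/5 ≈ -19729.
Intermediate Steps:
O = -⅕ (O = -1*⅕ = -⅕ ≈ -0.20000)
c(Q, b) = 8/5 (c(Q, b) = -8*(-⅕) = 8/5)
v = -1/300 (v = 1/(-300) = -1/300 ≈ -0.0033333)
X = 0 (X = 0*(-3) = 0)
z(Z, T) = 2*√10/5 (z(Z, T) = √(8/5 + 0) = √(8/5) = 2*√10/5)
z(42, v) - 1*19730 = 2*√10/5 - 1*19730 = 2*√10/5 - 19730 = -19730 + 2*√10/5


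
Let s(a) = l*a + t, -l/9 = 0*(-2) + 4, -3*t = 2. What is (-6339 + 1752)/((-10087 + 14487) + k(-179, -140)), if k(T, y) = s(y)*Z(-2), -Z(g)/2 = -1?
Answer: -13761/43436 ≈ -0.31681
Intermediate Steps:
t = -⅔ (t = -⅓*2 = -⅔ ≈ -0.66667)
Z(g) = 2 (Z(g) = -2*(-1) = 2)
l = -36 (l = -9*(0*(-2) + 4) = -9*(0 + 4) = -9*4 = -36)
s(a) = -⅔ - 36*a (s(a) = -36*a - ⅔ = -⅔ - 36*a)
k(T, y) = -4/3 - 72*y (k(T, y) = (-⅔ - 36*y)*2 = -4/3 - 72*y)
(-6339 + 1752)/((-10087 + 14487) + k(-179, -140)) = (-6339 + 1752)/((-10087 + 14487) + (-4/3 - 72*(-140))) = -4587/(4400 + (-4/3 + 10080)) = -4587/(4400 + 30236/3) = -4587/43436/3 = -4587*3/43436 = -13761/43436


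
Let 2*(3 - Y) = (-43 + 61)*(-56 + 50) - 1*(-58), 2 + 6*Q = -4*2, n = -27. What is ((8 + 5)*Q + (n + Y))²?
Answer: 3844/9 ≈ 427.11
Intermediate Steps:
Q = -5/3 (Q = -⅓ + (-4*2)/6 = -⅓ + (⅙)*(-8) = -⅓ - 4/3 = -5/3 ≈ -1.6667)
Y = 28 (Y = 3 - ((-43 + 61)*(-56 + 50) - 1*(-58))/2 = 3 - (18*(-6) + 58)/2 = 3 - (-108 + 58)/2 = 3 - ½*(-50) = 3 + 25 = 28)
((8 + 5)*Q + (n + Y))² = ((8 + 5)*(-5/3) + (-27 + 28))² = (13*(-5/3) + 1)² = (-65/3 + 1)² = (-62/3)² = 3844/9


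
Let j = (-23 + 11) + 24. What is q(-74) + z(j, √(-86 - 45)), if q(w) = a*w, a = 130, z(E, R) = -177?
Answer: -9797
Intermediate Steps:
j = 12 (j = -12 + 24 = 12)
q(w) = 130*w
q(-74) + z(j, √(-86 - 45)) = 130*(-74) - 177 = -9620 - 177 = -9797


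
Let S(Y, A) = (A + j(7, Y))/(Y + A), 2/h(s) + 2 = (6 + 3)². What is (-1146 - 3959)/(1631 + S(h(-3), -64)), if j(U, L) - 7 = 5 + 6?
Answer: -12900335/4123354 ≈ -3.1286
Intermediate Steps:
h(s) = 2/79 (h(s) = 2/(-2 + (6 + 3)²) = 2/(-2 + 9²) = 2/(-2 + 81) = 2/79)
j(U, L) = 18 (j(U, L) = 7 + (5 + 6) = 7 + 11 = 18)
S(Y, A) = (18 + A)/(A + Y) (S(Y, A) = (A + 18)/(Y + A) = (18 + A)/(A + Y))
(-1146 - 3959)/(1631 + S(h(-3), -64)) = (-1146 - 3959)/(1631 + (18 - 64)/(-64 + 2/79)) = -5105/(1631 - 46/(-5054/79)) = -5105/(1631 - 79/5054*(-46)) = -5105/(1631 + 1817/2527) = -5105/4123354/2527 = -5105*2527/4123354 = -12900335/4123354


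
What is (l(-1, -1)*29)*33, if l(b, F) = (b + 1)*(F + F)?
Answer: 0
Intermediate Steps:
l(b, F) = 2*F*(1 + b) (l(b, F) = (1 + b)*(2*F) = 2*F*(1 + b))
(l(-1, -1)*29)*33 = ((2*(-1)*(1 - 1))*29)*33 = ((2*(-1)*0)*29)*33 = (0*29)*33 = 0*33 = 0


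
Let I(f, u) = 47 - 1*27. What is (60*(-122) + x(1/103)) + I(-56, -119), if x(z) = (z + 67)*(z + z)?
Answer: -77431896/10609 ≈ -7298.7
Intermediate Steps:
I(f, u) = 20 (I(f, u) = 47 - 27 = 20)
x(z) = 2*z*(67 + z) (x(z) = (67 + z)*(2*z) = 2*z*(67 + z))
(60*(-122) + x(1/103)) + I(-56, -119) = (60*(-122) + 2*(67 + 1/103)/103) + 20 = (-7320 + 2*(1/103)*(67 + 1/103)) + 20 = (-7320 + 2*(1/103)*(6902/103)) + 20 = (-7320 + 13804/10609) + 20 = -77644076/10609 + 20 = -77431896/10609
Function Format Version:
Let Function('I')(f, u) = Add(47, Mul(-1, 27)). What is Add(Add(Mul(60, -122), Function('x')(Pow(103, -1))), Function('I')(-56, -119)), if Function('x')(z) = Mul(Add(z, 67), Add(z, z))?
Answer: Rational(-77431896, 10609) ≈ -7298.7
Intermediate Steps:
Function('I')(f, u) = 20 (Function('I')(f, u) = Add(47, -27) = 20)
Function('x')(z) = Mul(2, z, Add(67, z)) (Function('x')(z) = Mul(Add(67, z), Mul(2, z)) = Mul(2, z, Add(67, z)))
Add(Add(Mul(60, -122), Function('x')(Pow(103, -1))), Function('I')(-56, -119)) = Add(Add(Mul(60, -122), Mul(2, Pow(103, -1), Add(67, Pow(103, -1)))), 20) = Add(Add(-7320, Mul(2, Rational(1, 103), Add(67, Rational(1, 103)))), 20) = Add(Add(-7320, Mul(2, Rational(1, 103), Rational(6902, 103))), 20) = Add(Add(-7320, Rational(13804, 10609)), 20) = Add(Rational(-77644076, 10609), 20) = Rational(-77431896, 10609)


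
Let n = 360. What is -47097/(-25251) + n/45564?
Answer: 59861613/31959349 ≈ 1.8731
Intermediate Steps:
-47097/(-25251) + n/45564 = -47097/(-25251) + 360/45564 = -47097*(-1/25251) + 360*(1/45564) = 15699/8417 + 30/3797 = 59861613/31959349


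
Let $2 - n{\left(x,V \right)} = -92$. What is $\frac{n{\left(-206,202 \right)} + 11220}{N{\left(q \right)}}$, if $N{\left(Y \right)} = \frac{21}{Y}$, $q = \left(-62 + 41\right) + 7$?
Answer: $- \frac{22628}{3} \approx -7542.7$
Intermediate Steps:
$q = -14$ ($q = -21 + 7 = -14$)
$n{\left(x,V \right)} = 94$ ($n{\left(x,V \right)} = 2 - -92 = 2 + 92 = 94$)
$\frac{n{\left(-206,202 \right)} + 11220}{N{\left(q \right)}} = \frac{94 + 11220}{21 \frac{1}{-14}} = \frac{11314}{21 \left(- \frac{1}{14}\right)} = \frac{11314}{- \frac{3}{2}} = 11314 \left(- \frac{2}{3}\right) = - \frac{22628}{3}$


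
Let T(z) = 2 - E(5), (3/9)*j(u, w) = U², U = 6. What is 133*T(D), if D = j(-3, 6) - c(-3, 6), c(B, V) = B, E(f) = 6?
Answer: -532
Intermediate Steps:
j(u, w) = 108 (j(u, w) = 3*6² = 3*36 = 108)
D = 111 (D = 108 - 1*(-3) = 108 + 3 = 111)
T(z) = -4 (T(z) = 2 - 1*6 = 2 - 6 = -4)
133*T(D) = 133*(-4) = -532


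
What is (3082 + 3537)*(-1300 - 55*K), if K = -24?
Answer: 132380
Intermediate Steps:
(3082 + 3537)*(-1300 - 55*K) = (3082 + 3537)*(-1300 - 55*(-24)) = 6619*(-1300 + 1320) = 6619*20 = 132380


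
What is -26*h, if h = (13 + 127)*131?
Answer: -476840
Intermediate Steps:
h = 18340 (h = 140*131 = 18340)
-26*h = -26*18340 = -476840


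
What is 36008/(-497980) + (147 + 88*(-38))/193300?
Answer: -61088489/687568100 ≈ -0.088847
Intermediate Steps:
36008/(-497980) + (147 + 88*(-38))/193300 = 36008*(-1/497980) + (147 - 3344)*(1/193300) = -1286/17785 - 3197*1/193300 = -1286/17785 - 3197/193300 = -61088489/687568100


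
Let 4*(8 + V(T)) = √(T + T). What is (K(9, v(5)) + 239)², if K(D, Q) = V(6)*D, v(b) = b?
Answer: 111799/4 + 1503*√3 ≈ 30553.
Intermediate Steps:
V(T) = -8 + √2*√T/4 (V(T) = -8 + √(T + T)/4 = -8 + √(2*T)/4 = -8 + (√2*√T)/4 = -8 + √2*√T/4)
K(D, Q) = D*(-8 + √3/2) (K(D, Q) = (-8 + √2*√6/4)*D = (-8 + √3/2)*D = D*(-8 + √3/2))
(K(9, v(5)) + 239)² = ((½)*9*(-16 + √3) + 239)² = ((-72 + 9*√3/2) + 239)² = (167 + 9*√3/2)²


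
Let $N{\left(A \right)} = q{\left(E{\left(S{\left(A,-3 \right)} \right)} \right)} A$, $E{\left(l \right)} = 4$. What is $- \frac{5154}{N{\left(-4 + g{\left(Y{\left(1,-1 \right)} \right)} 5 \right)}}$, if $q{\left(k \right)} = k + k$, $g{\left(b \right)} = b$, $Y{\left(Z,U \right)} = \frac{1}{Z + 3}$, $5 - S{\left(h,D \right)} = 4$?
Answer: $\frac{2577}{11} \approx 234.27$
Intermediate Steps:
$S{\left(h,D \right)} = 1$ ($S{\left(h,D \right)} = 5 - 4 = 1$)
$Y{\left(Z,U \right)} = \frac{1}{3 + Z}$
$q{\left(k \right)} = 2 k$
$N{\left(A \right)} = 8 A$ ($N{\left(A \right)} = 2 \cdot 4 A = 8 A$)
$- \frac{5154}{N{\left(-4 + g{\left(Y{\left(1,-1 \right)} \right)} 5 \right)}} = - \frac{5154}{8 \left(-4 + \frac{1}{3 + 1} \cdot 5\right)} = - \frac{5154}{8 \left(-4 + \frac{1}{4} \cdot 5\right)} = - \frac{5154}{8 \left(-4 + \frac{5}{4}\right)} = - \frac{5154}{8 \left(- \frac{11}{4}\right)} = - \frac{5154}{-22} = \left(-5154\right) \left(- \frac{1}{22}\right) = \frac{2577}{11}$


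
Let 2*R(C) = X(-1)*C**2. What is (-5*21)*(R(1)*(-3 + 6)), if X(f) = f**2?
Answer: -315/2 ≈ -157.50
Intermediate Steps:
R(C) = C**2/2 (R(C) = ((-1)**2*C**2)/2 = (1*C**2)/2 = C**2/2)
(-5*21)*(R(1)*(-3 + 6)) = (-5*21)*(((1/2)*1**2)*(-3 + 6)) = -105*(1/2)*1*3 = -105*3/2 = -315/2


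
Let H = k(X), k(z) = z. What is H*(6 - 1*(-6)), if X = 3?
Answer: 36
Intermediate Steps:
H = 3
H*(6 - 1*(-6)) = 3*(6 - 1*(-6)) = 3*(6 + 6) = 3*12 = 36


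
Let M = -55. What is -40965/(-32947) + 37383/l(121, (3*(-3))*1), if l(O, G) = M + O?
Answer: 411453797/724834 ≈ 567.65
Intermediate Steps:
l(O, G) = -55 + O
-40965/(-32947) + 37383/l(121, (3*(-3))*1) = -40965/(-32947) + 37383/(-55 + 121) = -40965*(-1/32947) + 37383/66 = 40965/32947 + 37383*(1/66) = 40965/32947 + 12461/22 = 411453797/724834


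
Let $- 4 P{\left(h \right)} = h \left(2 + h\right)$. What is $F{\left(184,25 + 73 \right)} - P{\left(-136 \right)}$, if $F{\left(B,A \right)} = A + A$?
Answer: $4752$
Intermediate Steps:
$F{\left(B,A \right)} = 2 A$
$P{\left(h \right)} = - \frac{h \left(2 + h\right)}{4}$
$F{\left(184,25 + 73 \right)} - P{\left(-136 \right)} = 2 \left(25 + 73\right) - \left(- \frac{1}{4}\right) \left(-136\right) \left(2 - 136\right) = 2 \cdot 98 - \left(- \frac{1}{4}\right) \left(-136\right) \left(-134\right) = 196 - -4556 = 196 + 4556 = 4752$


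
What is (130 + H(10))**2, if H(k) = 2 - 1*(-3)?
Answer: 18225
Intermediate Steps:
H(k) = 5 (H(k) = 2 + 3 = 5)
(130 + H(10))**2 = (130 + 5)**2 = 135**2 = 18225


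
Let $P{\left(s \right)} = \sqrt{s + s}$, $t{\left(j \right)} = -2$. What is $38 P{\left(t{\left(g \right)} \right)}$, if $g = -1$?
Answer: $76 i \approx 76.0 i$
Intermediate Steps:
$P{\left(s \right)} = \sqrt{2} \sqrt{s}$ ($P{\left(s \right)} = \sqrt{2 s} = \sqrt{2} \sqrt{s}$)
$38 P{\left(t{\left(g \right)} \right)} = 38 \sqrt{2} \sqrt{-2} = 38 \sqrt{2} i \sqrt{2} = 38 \cdot 2 i = 76 i$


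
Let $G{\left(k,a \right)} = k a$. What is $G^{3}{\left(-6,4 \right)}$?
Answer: $-13824$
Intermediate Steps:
$G{\left(k,a \right)} = a k$
$G^{3}{\left(-6,4 \right)} = \left(4 \left(-6\right)\right)^{3} = \left(-24\right)^{3} = -13824$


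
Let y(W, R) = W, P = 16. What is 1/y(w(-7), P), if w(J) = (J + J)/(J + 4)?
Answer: 3/14 ≈ 0.21429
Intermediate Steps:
w(J) = 2*J/(4 + J) (w(J) = (2*J)/(4 + J) = 2*J/(4 + J))
1/y(w(-7), P) = 1/(2*(-7)/(4 - 7)) = 1/(2*(-7)/(-3)) = 1/(2*(-7)*(-⅓)) = 1/(14/3) = 3/14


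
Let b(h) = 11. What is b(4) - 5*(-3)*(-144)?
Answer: -2149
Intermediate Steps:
b(4) - 5*(-3)*(-144) = 11 - 5*(-3)*(-144) = 11 + 15*(-144) = 11 - 2160 = -2149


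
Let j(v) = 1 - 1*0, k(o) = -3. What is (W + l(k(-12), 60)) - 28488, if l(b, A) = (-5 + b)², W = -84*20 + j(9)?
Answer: -30103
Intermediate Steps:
j(v) = 1 (j(v) = 1 + 0 = 1)
W = -1679 (W = -84*20 + 1 = -1680 + 1 = -1679)
(W + l(k(-12), 60)) - 28488 = (-1679 + (-5 - 3)²) - 28488 = (-1679 + (-8)²) - 28488 = (-1679 + 64) - 28488 = -1615 - 28488 = -30103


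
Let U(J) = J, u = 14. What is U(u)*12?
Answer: 168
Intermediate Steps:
U(u)*12 = 14*12 = 168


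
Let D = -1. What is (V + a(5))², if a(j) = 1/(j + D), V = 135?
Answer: 292681/16 ≈ 18293.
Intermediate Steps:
a(j) = 1/(-1 + j) (a(j) = 1/(j - 1) = 1/(-1 + j))
(V + a(5))² = (135 + 1/(-1 + 5))² = (135 + 1/4)² = (135 + ¼)² = (541/4)² = 292681/16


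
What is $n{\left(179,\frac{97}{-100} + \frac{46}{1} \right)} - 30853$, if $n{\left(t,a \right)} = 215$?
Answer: $-30638$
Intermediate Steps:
$n{\left(179,\frac{97}{-100} + \frac{46}{1} \right)} - 30853 = 215 - 30853 = -30638$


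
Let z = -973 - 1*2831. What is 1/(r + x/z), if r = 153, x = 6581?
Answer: 3804/575431 ≈ 0.0066107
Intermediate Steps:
z = -3804 (z = -973 - 2831 = -3804)
1/(r + x/z) = 1/(153 + 6581/(-3804)) = 1/(153 + 6581*(-1/3804)) = 1/(153 - 6581/3804) = 1/(575431/3804) = 3804/575431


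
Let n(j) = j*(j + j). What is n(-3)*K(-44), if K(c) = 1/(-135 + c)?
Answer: -18/179 ≈ -0.10056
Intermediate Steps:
n(j) = 2*j**2 (n(j) = j*(2*j) = 2*j**2)
n(-3)*K(-44) = (2*(-3)**2)/(-135 - 44) = (2*9)/(-179) = 18*(-1/179) = -18/179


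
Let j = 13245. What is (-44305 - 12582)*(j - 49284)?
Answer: 2050150593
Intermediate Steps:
(-44305 - 12582)*(j - 49284) = (-44305 - 12582)*(13245 - 49284) = -56887*(-36039) = 2050150593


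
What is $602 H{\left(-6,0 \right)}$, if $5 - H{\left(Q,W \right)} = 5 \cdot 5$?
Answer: $-12040$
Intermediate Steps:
$H{\left(Q,W \right)} = -20$ ($H{\left(Q,W \right)} = 5 - 5 \cdot 5 = 5 - 25 = -20$)
$602 H{\left(-6,0 \right)} = 602 \left(-20\right) = -12040$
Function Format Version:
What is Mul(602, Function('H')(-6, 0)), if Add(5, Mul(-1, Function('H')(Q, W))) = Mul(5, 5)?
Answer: -12040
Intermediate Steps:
Function('H')(Q, W) = -20 (Function('H')(Q, W) = Add(5, Mul(-1, Mul(5, 5))) = Add(5, Mul(-1, 25)) = Add(5, -25) = -20)
Mul(602, Function('H')(-6, 0)) = Mul(602, -20) = -12040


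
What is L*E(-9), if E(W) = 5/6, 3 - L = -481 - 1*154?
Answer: 1595/3 ≈ 531.67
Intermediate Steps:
L = 638 (L = 3 - (-481 - 1*154) = 3 - (-481 - 154) = 3 - 1*(-635) = 3 + 635 = 638)
E(W) = 5/6 (E(W) = 5*(1/6) = 5/6)
L*E(-9) = 638*(5/6) = 1595/3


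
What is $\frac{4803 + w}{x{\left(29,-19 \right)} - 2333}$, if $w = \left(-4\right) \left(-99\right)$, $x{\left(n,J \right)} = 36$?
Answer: $- \frac{5199}{2297} \approx -2.2634$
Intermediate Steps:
$w = 396$
$\frac{4803 + w}{x{\left(29,-19 \right)} - 2333} = \frac{4803 + 396}{36 - 2333} = \frac{5199}{-2297} = 5199 \left(- \frac{1}{2297}\right) = - \frac{5199}{2297}$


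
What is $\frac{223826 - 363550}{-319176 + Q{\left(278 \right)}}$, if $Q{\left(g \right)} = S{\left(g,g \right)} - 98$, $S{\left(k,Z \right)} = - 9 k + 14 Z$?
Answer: $\frac{34931}{79471} \approx 0.43954$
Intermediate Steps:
$Q{\left(g \right)} = -98 + 5 g$ ($Q{\left(g \right)} = \left(- 9 g + 14 g\right) - 98 = 5 g - 98 = -98 + 5 g$)
$\frac{223826 - 363550}{-319176 + Q{\left(278 \right)}} = \frac{223826 - 363550}{-319176 + \left(-98 + 5 \cdot 278\right)} = - \frac{139724}{-319176 + \left(-98 + 1390\right)} = - \frac{139724}{-319176 + 1292} = - \frac{139724}{-317884} = \left(-139724\right) \left(- \frac{1}{317884}\right) = \frac{34931}{79471}$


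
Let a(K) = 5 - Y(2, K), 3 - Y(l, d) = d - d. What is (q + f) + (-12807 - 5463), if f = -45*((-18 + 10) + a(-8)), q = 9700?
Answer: -8300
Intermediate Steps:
Y(l, d) = 3 (Y(l, d) = 3 - (d - d) = 3 - 1*0 = 3 + 0 = 3)
a(K) = 2 (a(K) = 5 - 1*3 = 5 - 3 = 2)
f = 270 (f = -45*((-18 + 10) + 2) = -45*(-8 + 2) = -45*(-6) = 270)
(q + f) + (-12807 - 5463) = (9700 + 270) + (-12807 - 5463) = 9970 - 18270 = -8300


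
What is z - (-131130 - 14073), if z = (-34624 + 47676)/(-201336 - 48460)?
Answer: 9067778884/62449 ≈ 1.4520e+5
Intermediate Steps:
z = -3263/62449 (z = 13052/(-249796) = 13052*(-1/249796) = -3263/62449 ≈ -0.052251)
z - (-131130 - 14073) = -3263/62449 - (-131130 - 14073) = -3263/62449 - 1*(-145203) = -3263/62449 + 145203 = 9067778884/62449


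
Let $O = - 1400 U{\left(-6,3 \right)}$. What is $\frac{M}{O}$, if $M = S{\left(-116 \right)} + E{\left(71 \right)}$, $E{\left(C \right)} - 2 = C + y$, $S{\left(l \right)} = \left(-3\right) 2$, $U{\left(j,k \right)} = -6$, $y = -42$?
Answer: $\frac{1}{336} \approx 0.0029762$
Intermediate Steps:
$S{\left(l \right)} = -6$
$E{\left(C \right)} = -40 + C$ ($E{\left(C \right)} = 2 + \left(C - 42\right) = 2 + \left(-42 + C\right) = -40 + C$)
$O = 8400$ ($O = \left(-1400\right) \left(-6\right) = 8400$)
$M = 25$ ($M = -6 + \left(-40 + 71\right) = -6 + 31 = 25$)
$\frac{M}{O} = \frac{25}{8400} = 25 \cdot \frac{1}{8400} = \frac{1}{336}$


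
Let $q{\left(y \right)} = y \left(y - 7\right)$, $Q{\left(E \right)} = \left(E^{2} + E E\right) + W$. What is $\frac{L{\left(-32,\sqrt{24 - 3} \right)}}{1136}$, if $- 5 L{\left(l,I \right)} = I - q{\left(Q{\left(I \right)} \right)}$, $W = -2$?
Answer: $\frac{33}{142} - \frac{\sqrt{21}}{5680} \approx 0.23159$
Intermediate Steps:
$Q{\left(E \right)} = -2 + 2 E^{2}$ ($Q{\left(E \right)} = \left(E^{2} + E E\right) - 2 = \left(E^{2} + E^{2}\right) - 2 = 2 E^{2} - 2 = -2 + 2 E^{2}$)
$q{\left(y \right)} = y \left(-7 + y\right)$
$L{\left(l,I \right)} = - \frac{I}{5} + \frac{\left(-9 + 2 I^{2}\right) \left(-2 + 2 I^{2}\right)}{5}$ ($L{\left(l,I \right)} = - \frac{I - \left(-2 + 2 I^{2}\right) \left(-7 + \left(-2 + 2 I^{2}\right)\right)}{5} = - \frac{I - \left(-2 + 2 I^{2}\right) \left(-9 + 2 I^{2}\right)}{5} = - \frac{I - \left(-9 + 2 I^{2}\right) \left(-2 + 2 I^{2}\right)}{5} = - \frac{I}{5} + \frac{\left(-9 + 2 I^{2}\right) \left(-2 + 2 I^{2}\right)}{5}$)
$\frac{L{\left(-32,\sqrt{24 - 3} \right)}}{1136} = \frac{\frac{18}{5} - \frac{22 \left(\sqrt{24 - 3}\right)^{2}}{5} - \frac{\sqrt{24 - 3}}{5} + \frac{4 \left(\sqrt{24 - 3}\right)^{4}}{5}}{1136} = \left(\frac{18}{5} - \frac{22 \left(\sqrt{21}\right)^{2}}{5} - \frac{\sqrt{21}}{5} + \frac{4 \left(\sqrt{21}\right)^{4}}{5}\right) \frac{1}{1136} = \left(\frac{18}{5} - \frac{462}{5} - \frac{\sqrt{21}}{5} + \frac{4}{5} \cdot 441\right) \frac{1}{1136} = \left(\frac{18}{5} - \frac{462}{5} - \frac{\sqrt{21}}{5} + \frac{1764}{5}\right) \frac{1}{1136} = \left(264 - \frac{\sqrt{21}}{5}\right) \frac{1}{1136} = \frac{33}{142} - \frac{\sqrt{21}}{5680}$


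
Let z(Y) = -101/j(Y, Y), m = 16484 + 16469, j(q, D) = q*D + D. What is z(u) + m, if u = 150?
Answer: 746385349/22650 ≈ 32953.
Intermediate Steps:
j(q, D) = D + D*q (j(q, D) = D*q + D = D + D*q)
m = 32953
z(Y) = -101/(Y*(1 + Y)) (z(Y) = -101*1/(Y*(1 + Y)) = -101/(Y*(1 + Y)))
z(u) + m = -101/(150*(1 + 150)) + 32953 = -101*1/150/151 + 32953 = -101*1/150*1/151 + 32953 = -101/22650 + 32953 = 746385349/22650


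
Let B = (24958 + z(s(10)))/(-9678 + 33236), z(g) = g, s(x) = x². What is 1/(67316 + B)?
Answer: 11779/792927693 ≈ 1.4855e-5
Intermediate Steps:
B = 12529/11779 (B = (24958 + 10²)/(-9678 + 33236) = (24958 + 100)/23558 = 25058*(1/23558) = 12529/11779 ≈ 1.0637)
1/(67316 + B) = 1/(67316 + 12529/11779) = 1/(792927693/11779) = 11779/792927693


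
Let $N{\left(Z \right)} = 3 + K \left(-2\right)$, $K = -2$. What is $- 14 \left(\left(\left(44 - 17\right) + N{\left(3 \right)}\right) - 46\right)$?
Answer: $168$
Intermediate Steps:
$N{\left(Z \right)} = 7$ ($N{\left(Z \right)} = 3 - -4 = 3 + 4 = 7$)
$- 14 \left(\left(\left(44 - 17\right) + N{\left(3 \right)}\right) - 46\right) = - 14 \left(\left(\left(44 - 17\right) + 7\right) - 46\right) = - 14 \left(\left(27 + 7\right) - 46\right) = - 14 \left(34 - 46\right) = \left(-14\right) \left(-12\right) = 168$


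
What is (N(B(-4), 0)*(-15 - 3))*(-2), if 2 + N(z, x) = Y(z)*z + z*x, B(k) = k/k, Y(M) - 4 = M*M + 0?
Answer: 108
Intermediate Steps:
Y(M) = 4 + M² (Y(M) = 4 + (M*M + 0) = 4 + (M² + 0) = 4 + M²)
B(k) = 1
N(z, x) = -2 + x*z + z*(4 + z²) (N(z, x) = -2 + ((4 + z²)*z + z*x) = -2 + (z*(4 + z²) + x*z) = -2 + (x*z + z*(4 + z²)) = -2 + x*z + z*(4 + z²))
(N(B(-4), 0)*(-15 - 3))*(-2) = ((-2 + 0*1 + 1*(4 + 1²))*(-15 - 3))*(-2) = ((-2 + 0 + 1*(4 + 1))*(-18))*(-2) = ((-2 + 0 + 1*5)*(-18))*(-2) = ((-2 + 0 + 5)*(-18))*(-2) = (3*(-18))*(-2) = -54*(-2) = 108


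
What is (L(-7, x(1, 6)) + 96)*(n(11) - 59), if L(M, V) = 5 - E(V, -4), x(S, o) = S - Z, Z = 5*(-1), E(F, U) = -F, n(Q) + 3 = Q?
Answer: -5457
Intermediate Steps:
n(Q) = -3 + Q
Z = -5
x(S, o) = 5 + S (x(S, o) = S - 1*(-5) = S + 5 = 5 + S)
L(M, V) = 5 + V (L(M, V) = 5 - (-1)*V = 5 + V)
(L(-7, x(1, 6)) + 96)*(n(11) - 59) = ((5 + (5 + 1)) + 96)*((-3 + 11) - 59) = ((5 + 6) + 96)*(8 - 59) = (11 + 96)*(-51) = 107*(-51) = -5457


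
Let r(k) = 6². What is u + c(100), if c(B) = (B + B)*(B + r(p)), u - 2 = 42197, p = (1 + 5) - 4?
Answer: 69399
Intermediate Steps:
p = 2 (p = 6 - 4 = 2)
r(k) = 36
u = 42199 (u = 2 + 42197 = 42199)
c(B) = 2*B*(36 + B) (c(B) = (B + B)*(B + 36) = (2*B)*(36 + B) = 2*B*(36 + B))
u + c(100) = 42199 + 2*100*(36 + 100) = 42199 + 2*100*136 = 42199 + 27200 = 69399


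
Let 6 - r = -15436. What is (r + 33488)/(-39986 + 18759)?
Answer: -48930/21227 ≈ -2.3051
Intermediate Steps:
r = 15442 (r = 6 - 1*(-15436) = 6 + 15436 = 15442)
(r + 33488)/(-39986 + 18759) = (15442 + 33488)/(-39986 + 18759) = 48930/(-21227) = 48930*(-1/21227) = -48930/21227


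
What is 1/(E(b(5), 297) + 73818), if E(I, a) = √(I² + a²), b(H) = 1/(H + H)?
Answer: 7381800/544900891499 - 10*√8820901/544900891499 ≈ 1.3493e-5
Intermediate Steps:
b(H) = 1/(2*H)
1/(E(b(5), 297) + 73818) = 1/(√(((½)/5)² + 297²) + 73818) = 1/(√(((½)*(⅕))² + 88209) + 73818) = 1/(√((⅒)² + 88209) + 73818) = 1/(√(1/100 + 88209) + 73818) = 1/(√(8820901/100) + 73818) = 1/(√8820901/10 + 73818) = 1/(73818 + √8820901/10)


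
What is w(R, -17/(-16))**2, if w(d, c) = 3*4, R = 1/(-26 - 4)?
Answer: 144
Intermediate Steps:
R = -1/30 (R = 1/(-30) = -1/30 ≈ -0.033333)
w(d, c) = 12
w(R, -17/(-16))**2 = 12**2 = 144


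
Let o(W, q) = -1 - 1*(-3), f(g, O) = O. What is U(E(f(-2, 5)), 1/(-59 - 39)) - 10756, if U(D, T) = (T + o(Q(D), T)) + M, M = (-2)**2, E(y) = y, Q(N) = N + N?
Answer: -1053501/98 ≈ -10750.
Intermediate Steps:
Q(N) = 2*N
o(W, q) = 2 (o(W, q) = -1 + 3 = 2)
M = 4
U(D, T) = 6 + T (U(D, T) = (T + 2) + 4 = (2 + T) + 4 = 6 + T)
U(E(f(-2, 5)), 1/(-59 - 39)) - 10756 = (6 + 1/(-59 - 39)) - 10756 = (6 + 1/(-98)) - 10756 = (6 - 1/98) - 10756 = 587/98 - 10756 = -1053501/98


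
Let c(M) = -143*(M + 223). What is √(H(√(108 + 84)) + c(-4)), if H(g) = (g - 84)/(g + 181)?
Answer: √(-5668461 - 250528*√3)/√(181 + 8*√3) ≈ 176.97*I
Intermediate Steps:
H(g) = (-84 + g)/(181 + g)
c(M) = -31889 - 143*M (c(M) = -143*(223 + M) = -31889 - 143*M)
√(H(√(108 + 84)) + c(-4)) = √((-84 + √(108 + 84))/(181 + √(108 + 84)) + (-31889 - 143*(-4))) = √((-84 + √192)/(181 + √192) + (-31889 + 572)) = √((-84 + 8*√3)/(181 + 8*√3) - 31317) = √(-31317 + (-84 + 8*√3)/(181 + 8*√3))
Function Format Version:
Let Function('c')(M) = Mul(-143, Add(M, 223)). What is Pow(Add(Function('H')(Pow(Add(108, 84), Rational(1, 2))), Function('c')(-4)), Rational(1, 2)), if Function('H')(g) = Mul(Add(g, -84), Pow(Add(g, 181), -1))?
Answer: Mul(Pow(Add(-5668461, Mul(-250528, Pow(3, Rational(1, 2)))), Rational(1, 2)), Pow(Add(181, Mul(8, Pow(3, Rational(1, 2)))), Rational(-1, 2))) ≈ Mul(176.97, I)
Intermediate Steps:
Function('H')(g) = Mul(Pow(Add(181, g), -1), Add(-84, g)) (Function('H')(g) = Mul(Add(-84, g), Pow(Add(181, g), -1)) = Mul(Pow(Add(181, g), -1), Add(-84, g)))
Function('c')(M) = Add(-31889, Mul(-143, M)) (Function('c')(M) = Mul(-143, Add(223, M)) = Add(-31889, Mul(-143, M)))
Pow(Add(Function('H')(Pow(Add(108, 84), Rational(1, 2))), Function('c')(-4)), Rational(1, 2)) = Pow(Add(Mul(Pow(Add(181, Pow(Add(108, 84), Rational(1, 2))), -1), Add(-84, Pow(Add(108, 84), Rational(1, 2)))), Add(-31889, Mul(-143, -4))), Rational(1, 2)) = Pow(Add(Mul(Pow(Add(181, Pow(192, Rational(1, 2))), -1), Add(-84, Pow(192, Rational(1, 2)))), Add(-31889, 572)), Rational(1, 2)) = Pow(Add(Mul(Pow(Add(181, Mul(8, Pow(3, Rational(1, 2)))), -1), Add(-84, Mul(8, Pow(3, Rational(1, 2))))), -31317), Rational(1, 2)) = Pow(Add(-31317, Mul(Pow(Add(181, Mul(8, Pow(3, Rational(1, 2)))), -1), Add(-84, Mul(8, Pow(3, Rational(1, 2)))))), Rational(1, 2))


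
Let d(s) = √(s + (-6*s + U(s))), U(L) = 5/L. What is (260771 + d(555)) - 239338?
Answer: 21433 + 2*I*√8547666/111 ≈ 21433.0 + 52.678*I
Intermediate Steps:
d(s) = √(-5*s + 5/s) (d(s) = √(s + (-6*s + 5/s)) = √(-5*s + 5/s))
(260771 + d(555)) - 239338 = (260771 + √(-5*555 + 5/555)) - 239338 = (260771 + √(-2775 + 5*(1/555))) - 239338 = (260771 + √(-2775 + 1/111)) - 239338 = (260771 + √(-308024/111)) - 239338 = (260771 + 2*I*√8547666/111) - 239338 = 21433 + 2*I*√8547666/111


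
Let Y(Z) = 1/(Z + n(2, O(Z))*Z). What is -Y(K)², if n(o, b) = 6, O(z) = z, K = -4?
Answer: -1/784 ≈ -0.0012755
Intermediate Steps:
Y(Z) = 1/(7*Z) (Y(Z) = 1/(Z + 6*Z) = 1/(7*Z))
-Y(K)² = -((⅐)/(-4))² = -((⅐)*(-¼))² = -(-1/28)² = -1*1/784 = -1/784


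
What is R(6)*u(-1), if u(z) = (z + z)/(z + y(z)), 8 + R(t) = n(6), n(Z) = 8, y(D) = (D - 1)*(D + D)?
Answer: 0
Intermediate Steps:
y(D) = 2*D*(-1 + D) (y(D) = (-1 + D)*(2*D) = 2*D*(-1 + D))
R(t) = 0 (R(t) = -8 + 8 = 0)
u(z) = 2*z/(z + 2*z*(-1 + z)) (u(z) = (z + z)/(z + 2*z*(-1 + z)) = (2*z)/(z + 2*z*(-1 + z)) = 2*z/(z + 2*z*(-1 + z)))
R(6)*u(-1) = 0*(2/(-1 + 2*(-1))) = 0*(2/(-1 - 2)) = 0*(2/(-3)) = 0*(2*(-⅓)) = 0*(-⅔) = 0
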